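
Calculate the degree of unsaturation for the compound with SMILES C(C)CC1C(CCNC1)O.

Molecular formula from the SMILES: C8H17NO.
DoU = (2C + 2 + N − H − X)/2 = (2·8 + 2 + 1 − 17 − 0)/2 = 2/2 = 1.
(Structurally: 1 ring(s) + 0 π bond(s) = 1.)

1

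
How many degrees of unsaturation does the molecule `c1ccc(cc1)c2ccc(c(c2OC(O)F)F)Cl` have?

Molecular formula from the SMILES: C13H9ClF2O2.
DoU = (2C + 2 + N − H − X)/2 = (2·13 + 2 + 0 − 9 − 3)/2 = 16/2 = 8.
(Structurally: 2 ring(s) + 6 π bond(s) = 8.)

8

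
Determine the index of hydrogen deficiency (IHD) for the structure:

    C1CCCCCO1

Molecular formula from the SMILES: C6H12O.
DoU = (2C + 2 + N − H − X)/2 = (2·6 + 2 + 0 − 12 − 0)/2 = 2/2 = 1.
(Structurally: 1 ring(s) + 0 π bond(s) = 1.)

1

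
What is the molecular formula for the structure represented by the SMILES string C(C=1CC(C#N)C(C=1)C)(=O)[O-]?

Heavy atoms from the SMILES: 8 C, 1 N, 2 O.
Implicit hydrogens by atom environment:
  3 × C: 1 H each → 3
  3 × C: no H
  1 × C: 3 H
  1 × C: 2 H
  1 × N: no H
  1 × O: no H
  1 × O (charge -1): no H
  Total hydrogens = 8.
Net charge -1.
Molecular formula: C8H8NO2-

C8H8NO2-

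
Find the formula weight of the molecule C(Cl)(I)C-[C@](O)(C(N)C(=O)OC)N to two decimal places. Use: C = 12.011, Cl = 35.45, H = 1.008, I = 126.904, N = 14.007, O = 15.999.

322.53

Molecular formula: C6H12ClIN2O3.
M = 6×12.011 + 1×35.45 + 12×1.008 + 1×126.904 + 2×14.007 + 3×15.999 = 322.53 g/mol.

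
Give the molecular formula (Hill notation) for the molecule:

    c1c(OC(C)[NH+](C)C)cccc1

C10H16NO+

Heavy atoms from the SMILES: 10 C, 1 N, 1 O.
Implicit hydrogens by atom environment:
  5 × C (aromatic): 1 H each → 5
  3 × C: 3 H each → 9
  1 × C: 1 H
  1 × C (aromatic): no H
  1 × N (charge +1): 1 H
  1 × O: no H
  Total hydrogens = 16.
Net charge +1.
Molecular formula: C10H16NO+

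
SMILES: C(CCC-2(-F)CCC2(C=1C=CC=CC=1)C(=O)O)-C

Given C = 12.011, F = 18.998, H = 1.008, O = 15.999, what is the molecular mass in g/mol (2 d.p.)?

Molecular formula: C15H19FO2.
M = 15×12.011 + 1×18.998 + 19×1.008 + 2×15.999 = 250.31 g/mol.

250.31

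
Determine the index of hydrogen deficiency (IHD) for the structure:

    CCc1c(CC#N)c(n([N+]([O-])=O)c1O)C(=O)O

7

Molecular formula from the SMILES: C9H9N3O5.
DoU = (2C + 2 + N − H − X)/2 = (2·9 + 2 + 3 − 9 − 0)/2 = 14/2 = 7.
(Structurally: 1 ring(s) + 6 π bond(s) = 7.)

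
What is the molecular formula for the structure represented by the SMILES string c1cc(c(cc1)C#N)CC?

Heavy atoms from the SMILES: 9 C, 1 N.
Implicit hydrogens by atom environment:
  4 × C (aromatic): 1 H each → 4
  2 × C (aromatic): no H
  1 × C: 3 H
  1 × C: 2 H
  1 × C: no H
  1 × N: no H
  Total hydrogens = 9.
Molecular formula: C9H9N

C9H9N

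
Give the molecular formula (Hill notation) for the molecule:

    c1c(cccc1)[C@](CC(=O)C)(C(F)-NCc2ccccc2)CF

Heavy atoms from the SMILES: 19 C, 2 F, 1 N, 1 O.
Implicit hydrogens by atom environment:
  10 × C (aromatic): 1 H each → 10
  3 × C: 2 H each → 6
  2 × C: no H
  2 × C (aromatic): no H
  2 × F: no H
  1 × C: 3 H
  1 × C: 1 H
  1 × N: 1 H
  1 × O: no H
  Total hydrogens = 21.
Molecular formula: C19H21F2NO

C19H21F2NO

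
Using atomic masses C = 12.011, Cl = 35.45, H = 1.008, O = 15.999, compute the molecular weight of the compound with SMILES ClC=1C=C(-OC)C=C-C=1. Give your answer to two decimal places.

142.58

Molecular formula: C7H7ClO.
M = 7×12.011 + 1×35.45 + 7×1.008 + 1×15.999 = 142.58 g/mol.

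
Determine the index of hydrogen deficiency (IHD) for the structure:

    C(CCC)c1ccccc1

4

Molecular formula from the SMILES: C10H14.
DoU = (2C + 2 + N − H − X)/2 = (2·10 + 2 + 0 − 14 − 0)/2 = 8/2 = 4.
(Structurally: 1 ring(s) + 3 π bond(s) = 4.)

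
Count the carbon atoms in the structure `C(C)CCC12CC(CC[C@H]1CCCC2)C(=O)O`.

The symbol for carbon appears 15 times in the SMILES.

15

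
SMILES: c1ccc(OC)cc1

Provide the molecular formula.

Heavy atoms from the SMILES: 7 C, 1 O.
Implicit hydrogens by atom environment:
  5 × C (aromatic): 1 H each → 5
  1 × C: 3 H
  1 × C (aromatic): no H
  1 × O: no H
  Total hydrogens = 8.
Molecular formula: C7H8O

C7H8O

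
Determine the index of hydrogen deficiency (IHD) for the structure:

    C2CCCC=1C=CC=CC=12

5

Molecular formula from the SMILES: C10H12.
DoU = (2C + 2 + N − H − X)/2 = (2·10 + 2 + 0 − 12 − 0)/2 = 10/2 = 5.
(Structurally: 2 ring(s) + 3 π bond(s) = 5.)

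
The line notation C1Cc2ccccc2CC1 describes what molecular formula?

C10H12

Heavy atoms from the SMILES: 10 C.
Implicit hydrogens by atom environment:
  4 × C: 2 H each → 8
  4 × C (aromatic): 1 H each → 4
  2 × C (aromatic): no H
  Total hydrogens = 12.
Molecular formula: C10H12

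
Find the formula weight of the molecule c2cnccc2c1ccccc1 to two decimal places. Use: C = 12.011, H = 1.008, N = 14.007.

Molecular formula: C11H9N.
M = 11×12.011 + 9×1.008 + 1×14.007 = 155.20 g/mol.

155.20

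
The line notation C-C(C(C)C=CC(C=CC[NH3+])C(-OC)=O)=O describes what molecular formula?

Heavy atoms from the SMILES: 12 C, 1 N, 3 O.
Implicit hydrogens by atom environment:
  6 × C: 1 H each → 6
  3 × C: 3 H each → 9
  3 × O: no H
  2 × C: no H
  1 × C: 2 H
  1 × N (charge +1): 3 H
  Total hydrogens = 20.
Net charge +1.
Molecular formula: C12H20NO3+

C12H20NO3+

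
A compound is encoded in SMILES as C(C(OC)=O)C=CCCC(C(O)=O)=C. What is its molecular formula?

C10H14O4

Heavy atoms from the SMILES: 10 C, 4 O.
Implicit hydrogens by atom environment:
  4 × C: 2 H each → 8
  3 × C: no H
  3 × O: no H
  2 × C: 1 H each → 2
  1 × C: 3 H
  1 × O: 1 H
  Total hydrogens = 14.
Molecular formula: C10H14O4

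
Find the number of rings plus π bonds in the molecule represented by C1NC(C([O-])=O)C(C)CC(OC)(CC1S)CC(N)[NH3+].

2

Molecular formula from the SMILES: C12H25N3O3S.
DoU = (2C + 2 + N − H − X)/2 = (2·12 + 2 + 3 − 25 − 0)/2 = 4/2 = 2.
(Structurally: 1 ring(s) + 1 π bond(s) = 2.)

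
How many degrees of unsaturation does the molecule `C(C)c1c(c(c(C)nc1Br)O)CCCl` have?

Molecular formula from the SMILES: C10H13BrClNO.
DoU = (2C + 2 + N − H − X)/2 = (2·10 + 2 + 1 − 13 − 2)/2 = 8/2 = 4.
(Structurally: 1 ring(s) + 3 π bond(s) = 4.)

4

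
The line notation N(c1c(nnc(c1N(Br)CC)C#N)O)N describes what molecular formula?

C7H9BrN6O

Heavy atoms from the SMILES: 1 Br, 7 C, 6 N, 1 O.
Implicit hydrogens by atom environment:
  4 × C (aromatic): no H
  2 × N (aromatic): no H
  2 × N: no H
  1 × Br: no H
  1 × C: 3 H
  1 × C: 2 H
  1 × C: no H
  1 × N: 2 H
  1 × N: 1 H
  1 × O: 1 H
  Total hydrogens = 9.
Molecular formula: C7H9BrN6O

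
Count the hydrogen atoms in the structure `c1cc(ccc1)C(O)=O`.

Hydrogens are implicit in SMILES; fill each atom to its normal valence:
  5 × C (aromatic): 1 H each → 5
  1 × C (aromatic): no H
  1 × C: no H
  1 × O: 1 H
  1 × O: no H
  Total hydrogens = 6.

6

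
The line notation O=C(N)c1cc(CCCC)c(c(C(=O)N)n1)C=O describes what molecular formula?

C12H15N3O3

Heavy atoms from the SMILES: 12 C, 3 N, 3 O.
Implicit hydrogens by atom environment:
  4 × C (aromatic): no H
  3 × C: 2 H each → 6
  3 × O: no H
  2 × C: no H
  2 × N: 2 H each → 4
  1 × C: 3 H
  1 × C (aromatic): 1 H
  1 × C: 1 H
  1 × N (aromatic): no H
  Total hydrogens = 15.
Molecular formula: C12H15N3O3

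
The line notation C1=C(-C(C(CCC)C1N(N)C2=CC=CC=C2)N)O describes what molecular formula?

Heavy atoms from the SMILES: 14 C, 3 N, 1 O.
Implicit hydrogens by atom environment:
  5 × C (aromatic): 1 H each → 5
  4 × C: 1 H each → 4
  2 × C: 2 H each → 4
  2 × N: 2 H each → 4
  1 × C: 3 H
  1 × C: no H
  1 × C (aromatic): no H
  1 × N: no H
  1 × O: 1 H
  Total hydrogens = 21.
Molecular formula: C14H21N3O

C14H21N3O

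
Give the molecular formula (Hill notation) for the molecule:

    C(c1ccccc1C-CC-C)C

C12H18

Heavy atoms from the SMILES: 12 C.
Implicit hydrogens by atom environment:
  4 × C: 2 H each → 8
  4 × C (aromatic): 1 H each → 4
  2 × C: 3 H each → 6
  2 × C (aromatic): no H
  Total hydrogens = 18.
Molecular formula: C12H18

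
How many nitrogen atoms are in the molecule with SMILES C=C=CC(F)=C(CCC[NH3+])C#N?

2

The symbol for nitrogen appears 2 times in the SMILES.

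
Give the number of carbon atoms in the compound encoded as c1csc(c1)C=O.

5

The symbol for carbon appears 5 times in the SMILES. Lowercase c denotes aromatic carbon and counts toward C.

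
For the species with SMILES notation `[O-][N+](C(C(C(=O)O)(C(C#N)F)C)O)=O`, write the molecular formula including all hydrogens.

Heavy atoms from the SMILES: 6 C, 1 F, 2 N, 5 O.
Implicit hydrogens by atom environment:
  3 × C: no H
  2 × C: 1 H each → 2
  2 × O: 1 H each → 2
  2 × O: no H
  1 × C: 3 H
  1 × F: no H
  1 × N (charge +1): no H
  1 × N: no H
  1 × O (charge -1): no H
  Total hydrogens = 7.
Molecular formula: C6H7FN2O5

C6H7FN2O5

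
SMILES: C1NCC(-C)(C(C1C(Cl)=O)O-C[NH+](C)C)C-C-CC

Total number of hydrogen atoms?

Hydrogens are implicit in SMILES; fill each atom to its normal valence:
  6 × C: 2 H each → 12
  4 × C: 3 H each → 12
  2 × C: 1 H each → 2
  2 × C: no H
  2 × O: no H
  1 × Cl: no H
  1 × N: 1 H
  1 × N (charge +1): 1 H
  Total hydrogens = 28.

28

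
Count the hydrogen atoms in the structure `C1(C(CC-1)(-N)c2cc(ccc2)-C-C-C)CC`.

23

Hydrogens are implicit in SMILES; fill each atom to its normal valence:
  5 × C: 2 H each → 10
  4 × C (aromatic): 1 H each → 4
  2 × C: 3 H each → 6
  2 × C (aromatic): no H
  1 × C: 1 H
  1 × C: no H
  1 × N: 2 H
  Total hydrogens = 23.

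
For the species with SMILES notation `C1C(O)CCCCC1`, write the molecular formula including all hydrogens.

C7H14O

Heavy atoms from the SMILES: 7 C, 1 O.
Implicit hydrogens by atom environment:
  6 × C: 2 H each → 12
  1 × C: 1 H
  1 × O: 1 H
  Total hydrogens = 14.
Molecular formula: C7H14O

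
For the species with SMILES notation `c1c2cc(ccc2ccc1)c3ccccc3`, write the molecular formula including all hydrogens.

Heavy atoms from the SMILES: 16 C.
Implicit hydrogens by atom environment:
  12 × C (aromatic): 1 H each → 12
  4 × C (aromatic): no H
  Total hydrogens = 12.
Molecular formula: C16H12

C16H12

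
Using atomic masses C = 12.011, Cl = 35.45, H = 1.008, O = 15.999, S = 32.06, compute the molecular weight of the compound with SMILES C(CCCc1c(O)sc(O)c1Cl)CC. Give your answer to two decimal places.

234.74

Molecular formula: C10H15ClO2S.
M = 10×12.011 + 1×35.45 + 15×1.008 + 2×15.999 + 1×32.06 = 234.74 g/mol.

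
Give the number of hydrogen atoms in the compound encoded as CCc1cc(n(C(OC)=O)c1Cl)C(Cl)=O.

Hydrogens are implicit in SMILES; fill each atom to its normal valence:
  3 × C (aromatic): no H
  3 × O: no H
  2 × C: 3 H each → 6
  2 × C: no H
  2 × Cl: no H
  1 × C: 2 H
  1 × C (aromatic): 1 H
  1 × N (aromatic): no H
  Total hydrogens = 9.

9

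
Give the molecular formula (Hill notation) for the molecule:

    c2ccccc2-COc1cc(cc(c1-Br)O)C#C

Heavy atoms from the SMILES: 1 Br, 15 C, 2 O.
Implicit hydrogens by atom environment:
  7 × C (aromatic): 1 H each → 7
  5 × C (aromatic): no H
  1 × Br: no H
  1 × C: 2 H
  1 × C: 1 H
  1 × C: no H
  1 × O: 1 H
  1 × O: no H
  Total hydrogens = 11.
Molecular formula: C15H11BrO2

C15H11BrO2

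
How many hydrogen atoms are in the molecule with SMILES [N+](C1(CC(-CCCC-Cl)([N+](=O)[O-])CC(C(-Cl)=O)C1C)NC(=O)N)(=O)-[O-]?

Hydrogens are implicit in SMILES; fill each atom to its normal valence:
  6 × C: 2 H each → 12
  4 × C: no H
  4 × O: no H
  2 × C: 1 H each → 2
  2 × Cl: no H
  2 × N (charge +1): no H
  2 × O (charge -1): no H
  1 × C: 3 H
  1 × N: 2 H
  1 × N: 1 H
  Total hydrogens = 20.

20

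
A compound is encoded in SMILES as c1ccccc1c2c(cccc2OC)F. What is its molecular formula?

C13H11FO

Heavy atoms from the SMILES: 13 C, 1 F, 1 O.
Implicit hydrogens by atom environment:
  8 × C (aromatic): 1 H each → 8
  4 × C (aromatic): no H
  1 × C: 3 H
  1 × F: no H
  1 × O: no H
  Total hydrogens = 11.
Molecular formula: C13H11FO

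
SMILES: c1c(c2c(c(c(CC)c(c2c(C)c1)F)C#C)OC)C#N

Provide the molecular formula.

C17H14FNO

Heavy atoms from the SMILES: 17 C, 1 F, 1 N, 1 O.
Implicit hydrogens by atom environment:
  8 × C (aromatic): no H
  3 × C: 3 H each → 9
  2 × C (aromatic): 1 H each → 2
  2 × C: no H
  1 × C: 2 H
  1 × C: 1 H
  1 × F: no H
  1 × N: no H
  1 × O: no H
  Total hydrogens = 14.
Molecular formula: C17H14FNO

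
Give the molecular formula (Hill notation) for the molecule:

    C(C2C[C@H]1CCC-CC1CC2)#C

Heavy atoms from the SMILES: 12 C.
Implicit hydrogens by atom environment:
  7 × C: 2 H each → 14
  4 × C: 1 H each → 4
  1 × C: no H
  Total hydrogens = 18.
Molecular formula: C12H18

C12H18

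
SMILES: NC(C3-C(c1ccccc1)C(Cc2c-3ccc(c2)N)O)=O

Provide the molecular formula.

C17H18N2O2

Heavy atoms from the SMILES: 17 C, 2 N, 2 O.
Implicit hydrogens by atom environment:
  8 × C (aromatic): 1 H each → 8
  4 × C (aromatic): no H
  3 × C: 1 H each → 3
  2 × N: 2 H each → 4
  1 × C: 2 H
  1 × C: no H
  1 × O: 1 H
  1 × O: no H
  Total hydrogens = 18.
Molecular formula: C17H18N2O2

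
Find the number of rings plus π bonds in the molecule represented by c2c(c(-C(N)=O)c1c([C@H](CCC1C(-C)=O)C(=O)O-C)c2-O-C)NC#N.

10

Molecular formula from the SMILES: C17H19N3O5.
DoU = (2C + 2 + N − H − X)/2 = (2·17 + 2 + 3 − 19 − 0)/2 = 20/2 = 10.
(Structurally: 2 ring(s) + 8 π bond(s) = 10.)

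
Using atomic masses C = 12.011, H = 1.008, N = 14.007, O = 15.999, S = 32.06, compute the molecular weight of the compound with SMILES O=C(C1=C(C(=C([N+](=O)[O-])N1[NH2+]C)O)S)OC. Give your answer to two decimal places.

248.23

Molecular formula: C7H10N3O5S+.
M = 7×12.011 + 10×1.008 + 3×14.007 + 5×15.999 + 1×32.06 = 248.23 g/mol.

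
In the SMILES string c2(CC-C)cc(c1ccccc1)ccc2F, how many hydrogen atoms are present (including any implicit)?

Hydrogens are implicit in SMILES; fill each atom to its normal valence:
  8 × C (aromatic): 1 H each → 8
  4 × C (aromatic): no H
  2 × C: 2 H each → 4
  1 × C: 3 H
  1 × F: no H
  Total hydrogens = 15.

15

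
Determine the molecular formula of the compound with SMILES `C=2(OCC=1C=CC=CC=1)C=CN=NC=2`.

C11H10N2O

Heavy atoms from the SMILES: 11 C, 2 N, 1 O.
Implicit hydrogens by atom environment:
  8 × C (aromatic): 1 H each → 8
  2 × C (aromatic): no H
  2 × N (aromatic): no H
  1 × C: 2 H
  1 × O: no H
  Total hydrogens = 10.
Molecular formula: C11H10N2O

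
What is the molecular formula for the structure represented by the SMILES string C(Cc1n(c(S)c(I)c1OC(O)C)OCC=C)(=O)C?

C12H16INO4S

Heavy atoms from the SMILES: 12 C, 1 I, 1 N, 4 O, 1 S.
Implicit hydrogens by atom environment:
  4 × C (aromatic): no H
  3 × C: 2 H each → 6
  3 × O: no H
  2 × C: 3 H each → 6
  2 × C: 1 H each → 2
  1 × C: no H
  1 × I: no H
  1 × N (aromatic): no H
  1 × O: 1 H
  1 × S: 1 H
  Total hydrogens = 16.
Molecular formula: C12H16INO4S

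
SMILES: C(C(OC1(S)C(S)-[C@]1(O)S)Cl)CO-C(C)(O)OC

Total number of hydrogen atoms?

Hydrogens are implicit in SMILES; fill each atom to its normal valence:
  3 × C: no H
  3 × O: no H
  3 × S: 1 H each → 3
  2 × C: 3 H each → 6
  2 × C: 2 H each → 4
  2 × C: 1 H each → 2
  2 × O: 1 H each → 2
  1 × Cl: no H
  Total hydrogens = 17.

17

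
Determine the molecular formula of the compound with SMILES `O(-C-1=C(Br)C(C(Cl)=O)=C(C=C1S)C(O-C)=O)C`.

Heavy atoms from the SMILES: 1 Br, 10 C, 1 Cl, 4 O, 1 S.
Implicit hydrogens by atom environment:
  5 × C (aromatic): no H
  4 × O: no H
  2 × C: 3 H each → 6
  2 × C: no H
  1 × Br: no H
  1 × C (aromatic): 1 H
  1 × Cl: no H
  1 × S: 1 H
  Total hydrogens = 8.
Molecular formula: C10H8BrClO4S

C10H8BrClO4S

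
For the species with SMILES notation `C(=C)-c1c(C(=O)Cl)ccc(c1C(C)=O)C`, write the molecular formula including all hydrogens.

Heavy atoms from the SMILES: 12 C, 1 Cl, 2 O.
Implicit hydrogens by atom environment:
  4 × C (aromatic): no H
  2 × C: 3 H each → 6
  2 × C (aromatic): 1 H each → 2
  2 × C: no H
  2 × O: no H
  1 × C: 2 H
  1 × C: 1 H
  1 × Cl: no H
  Total hydrogens = 11.
Molecular formula: C12H11ClO2

C12H11ClO2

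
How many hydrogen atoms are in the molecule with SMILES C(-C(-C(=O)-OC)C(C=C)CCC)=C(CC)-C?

Hydrogens are implicit in SMILES; fill each atom to its normal valence:
  4 × C: 3 H each → 12
  4 × C: 2 H each → 8
  4 × C: 1 H each → 4
  2 × C: no H
  2 × O: no H
  Total hydrogens = 24.

24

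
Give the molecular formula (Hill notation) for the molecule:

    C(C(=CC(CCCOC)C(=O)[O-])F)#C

Heavy atoms from the SMILES: 10 C, 1 F, 3 O.
Implicit hydrogens by atom environment:
  3 × C: 2 H each → 6
  3 × C: 1 H each → 3
  3 × C: no H
  2 × O: no H
  1 × C: 3 H
  1 × F: no H
  1 × O (charge -1): no H
  Total hydrogens = 12.
Net charge -1.
Molecular formula: C10H12FO3-

C10H12FO3-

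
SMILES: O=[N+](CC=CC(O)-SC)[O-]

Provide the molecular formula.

C5H9NO3S

Heavy atoms from the SMILES: 5 C, 1 N, 3 O, 1 S.
Implicit hydrogens by atom environment:
  3 × C: 1 H each → 3
  1 × C: 3 H
  1 × C: 2 H
  1 × N (charge +1): no H
  1 × O: 1 H
  1 × O: no H
  1 × O (charge -1): no H
  1 × S: no H
  Total hydrogens = 9.
Molecular formula: C5H9NO3S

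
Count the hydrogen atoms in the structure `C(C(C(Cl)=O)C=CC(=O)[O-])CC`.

10

Hydrogens are implicit in SMILES; fill each atom to its normal valence:
  3 × C: 1 H each → 3
  2 × C: 2 H each → 4
  2 × C: no H
  2 × O: no H
  1 × C: 3 H
  1 × Cl: no H
  1 × O (charge -1): no H
  Total hydrogens = 10.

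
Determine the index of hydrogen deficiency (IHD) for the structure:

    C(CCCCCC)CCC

Molecular formula from the SMILES: C10H22.
DoU = (2C + 2 + N − H − X)/2 = (2·10 + 2 + 0 − 22 − 0)/2 = 0/2 = 0.
(Structurally: 0 ring(s) + 0 π bond(s) = 0.)

0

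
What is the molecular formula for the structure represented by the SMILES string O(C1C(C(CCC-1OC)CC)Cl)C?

C10H19ClO2

Heavy atoms from the SMILES: 10 C, 1 Cl, 2 O.
Implicit hydrogens by atom environment:
  4 × C: 1 H each → 4
  3 × C: 3 H each → 9
  3 × C: 2 H each → 6
  2 × O: no H
  1 × Cl: no H
  Total hydrogens = 19.
Molecular formula: C10H19ClO2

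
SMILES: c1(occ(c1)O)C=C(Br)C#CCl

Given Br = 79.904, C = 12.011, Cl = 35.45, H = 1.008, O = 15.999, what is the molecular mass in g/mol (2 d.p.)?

247.47

Molecular formula: C8H4BrClO2.
M = 1×79.904 + 8×12.011 + 1×35.45 + 4×1.008 + 2×15.999 = 247.47 g/mol.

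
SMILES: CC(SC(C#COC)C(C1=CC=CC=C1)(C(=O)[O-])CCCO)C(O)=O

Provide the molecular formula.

Heavy atoms from the SMILES: 18 C, 6 O, 1 S.
Implicit hydrogens by atom environment:
  5 × C (aromatic): 1 H each → 5
  5 × C: no H
  3 × C: 2 H each → 6
  3 × O: no H
  2 × C: 3 H each → 6
  2 × C: 1 H each → 2
  2 × O: 1 H each → 2
  1 × C (aromatic): no H
  1 × O (charge -1): no H
  1 × S: no H
  Total hydrogens = 21.
Net charge -1.
Molecular formula: C18H21O6S-

C18H21O6S-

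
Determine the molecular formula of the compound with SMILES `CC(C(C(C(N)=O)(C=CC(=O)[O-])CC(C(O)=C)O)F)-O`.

C12H17FNO6-

Heavy atoms from the SMILES: 12 C, 1 F, 1 N, 6 O.
Implicit hydrogens by atom environment:
  5 × C: 1 H each → 5
  4 × C: no H
  3 × O: 1 H each → 3
  2 × C: 2 H each → 4
  2 × O: no H
  1 × C: 3 H
  1 × F: no H
  1 × N: 2 H
  1 × O (charge -1): no H
  Total hydrogens = 17.
Net charge -1.
Molecular formula: C12H17FNO6-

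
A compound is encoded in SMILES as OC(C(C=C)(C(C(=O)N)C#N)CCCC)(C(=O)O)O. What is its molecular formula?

Heavy atoms from the SMILES: 12 C, 2 N, 5 O.
Implicit hydrogens by atom environment:
  5 × C: no H
  4 × C: 2 H each → 8
  3 × O: 1 H each → 3
  2 × C: 1 H each → 2
  2 × O: no H
  1 × C: 3 H
  1 × N: 2 H
  1 × N: no H
  Total hydrogens = 18.
Molecular formula: C12H18N2O5

C12H18N2O5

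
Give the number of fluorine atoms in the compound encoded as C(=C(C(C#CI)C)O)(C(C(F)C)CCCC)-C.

1

The symbol for fluorine appears 1 time in the SMILES.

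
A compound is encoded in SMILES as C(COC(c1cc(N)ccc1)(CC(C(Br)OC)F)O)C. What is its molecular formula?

Heavy atoms from the SMILES: 1 Br, 14 C, 1 F, 1 N, 3 O.
Implicit hydrogens by atom environment:
  4 × C (aromatic): 1 H each → 4
  3 × C: 2 H each → 6
  2 × C: 3 H each → 6
  2 × C: 1 H each → 2
  2 × C (aromatic): no H
  2 × O: no H
  1 × Br: no H
  1 × C: no H
  1 × F: no H
  1 × N: 2 H
  1 × O: 1 H
  Total hydrogens = 21.
Molecular formula: C14H21BrFNO3

C14H21BrFNO3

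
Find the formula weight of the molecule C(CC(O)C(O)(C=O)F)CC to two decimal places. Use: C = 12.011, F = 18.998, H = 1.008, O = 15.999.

164.18

Molecular formula: C7H13FO3.
M = 7×12.011 + 1×18.998 + 13×1.008 + 3×15.999 = 164.18 g/mol.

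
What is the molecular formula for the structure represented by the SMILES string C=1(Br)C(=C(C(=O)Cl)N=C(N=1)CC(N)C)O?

C8H9BrClN3O2

Heavy atoms from the SMILES: 1 Br, 8 C, 1 Cl, 3 N, 2 O.
Implicit hydrogens by atom environment:
  4 × C (aromatic): no H
  2 × N (aromatic): no H
  1 × Br: no H
  1 × C: 3 H
  1 × C: 2 H
  1 × C: 1 H
  1 × C: no H
  1 × Cl: no H
  1 × N: 2 H
  1 × O: 1 H
  1 × O: no H
  Total hydrogens = 9.
Molecular formula: C8H9BrClN3O2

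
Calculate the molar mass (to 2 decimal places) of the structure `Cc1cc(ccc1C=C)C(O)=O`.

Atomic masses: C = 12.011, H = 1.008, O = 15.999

Molecular formula: C10H10O2.
M = 10×12.011 + 10×1.008 + 2×15.999 = 162.19 g/mol.

162.19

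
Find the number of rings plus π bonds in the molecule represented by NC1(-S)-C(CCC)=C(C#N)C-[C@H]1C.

Molecular formula from the SMILES: C10H16N2S.
DoU = (2C + 2 + N − H − X)/2 = (2·10 + 2 + 2 − 16 − 0)/2 = 8/2 = 4.
(Structurally: 1 ring(s) + 3 π bond(s) = 4.)

4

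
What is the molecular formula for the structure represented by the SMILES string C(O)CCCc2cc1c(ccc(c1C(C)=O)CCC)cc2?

C19H24O2

Heavy atoms from the SMILES: 19 C, 2 O.
Implicit hydrogens by atom environment:
  6 × C: 2 H each → 12
  5 × C (aromatic): 1 H each → 5
  5 × C (aromatic): no H
  2 × C: 3 H each → 6
  1 × C: no H
  1 × O: 1 H
  1 × O: no H
  Total hydrogens = 24.
Molecular formula: C19H24O2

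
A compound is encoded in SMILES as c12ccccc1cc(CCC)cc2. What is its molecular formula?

C13H14

Heavy atoms from the SMILES: 13 C.
Implicit hydrogens by atom environment:
  7 × C (aromatic): 1 H each → 7
  3 × C (aromatic): no H
  2 × C: 2 H each → 4
  1 × C: 3 H
  Total hydrogens = 14.
Molecular formula: C13H14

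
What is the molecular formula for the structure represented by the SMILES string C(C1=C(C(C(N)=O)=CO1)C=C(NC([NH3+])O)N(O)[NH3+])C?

[C10H19N5O4]2+

Heavy atoms from the SMILES: 10 C, 5 N, 4 O.
Implicit hydrogens by atom environment:
  3 × C (aromatic): no H
  2 × C: 1 H each → 2
  2 × C: no H
  2 × N (charge +1): 3 H each → 6
  2 × O: 1 H each → 2
  1 × C: 3 H
  1 × C: 2 H
  1 × C (aromatic): 1 H
  1 × N: 2 H
  1 × N: 1 H
  1 × N: no H
  1 × O (aromatic): no H
  1 × O: no H
  Total hydrogens = 19.
Net charge +2.
Molecular formula: [C10H19N5O4]2+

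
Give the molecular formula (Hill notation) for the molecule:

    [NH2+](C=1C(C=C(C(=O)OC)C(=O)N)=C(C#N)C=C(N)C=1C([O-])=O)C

Heavy atoms from the SMILES: 14 C, 4 N, 5 O.
Implicit hydrogens by atom environment:
  5 × C (aromatic): no H
  5 × C: no H
  4 × O: no H
  2 × C: 3 H each → 6
  2 × N: 2 H each → 4
  1 × C (aromatic): 1 H
  1 × C: 1 H
  1 × N (charge +1): 2 H
  1 × N: no H
  1 × O (charge -1): no H
  Total hydrogens = 14.
Molecular formula: C14H14N4O5

C14H14N4O5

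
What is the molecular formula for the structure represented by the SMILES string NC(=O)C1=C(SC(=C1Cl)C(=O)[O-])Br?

C6H2BrClNO3S-

Heavy atoms from the SMILES: 1 Br, 6 C, 1 Cl, 1 N, 3 O, 1 S.
Implicit hydrogens by atom environment:
  4 × C (aromatic): no H
  2 × C: no H
  2 × O: no H
  1 × Br: no H
  1 × Cl: no H
  1 × N: 2 H
  1 × O (charge -1): no H
  1 × S (aromatic): no H
  Total hydrogens = 2.
Net charge -1.
Molecular formula: C6H2BrClNO3S-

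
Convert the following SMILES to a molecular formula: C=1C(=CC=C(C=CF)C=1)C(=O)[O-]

C9H6FO2-

Heavy atoms from the SMILES: 9 C, 1 F, 2 O.
Implicit hydrogens by atom environment:
  4 × C (aromatic): 1 H each → 4
  2 × C: 1 H each → 2
  2 × C (aromatic): no H
  1 × C: no H
  1 × F: no H
  1 × O: no H
  1 × O (charge -1): no H
  Total hydrogens = 6.
Net charge -1.
Molecular formula: C9H6FO2-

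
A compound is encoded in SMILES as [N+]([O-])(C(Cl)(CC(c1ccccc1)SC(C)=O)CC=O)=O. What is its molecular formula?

Heavy atoms from the SMILES: 13 C, 1 Cl, 1 N, 4 O, 1 S.
Implicit hydrogens by atom environment:
  5 × C (aromatic): 1 H each → 5
  3 × O: no H
  2 × C: 2 H each → 4
  2 × C: 1 H each → 2
  2 × C: no H
  1 × C: 3 H
  1 × C (aromatic): no H
  1 × Cl: no H
  1 × N (charge +1): no H
  1 × O (charge -1): no H
  1 × S: no H
  Total hydrogens = 14.
Molecular formula: C13H14ClNO4S

C13H14ClNO4S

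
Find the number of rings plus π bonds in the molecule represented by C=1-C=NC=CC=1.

Molecular formula from the SMILES: C5H5N.
DoU = (2C + 2 + N − H − X)/2 = (2·5 + 2 + 1 − 5 − 0)/2 = 8/2 = 4.
(Structurally: 1 ring(s) + 3 π bond(s) = 4.)

4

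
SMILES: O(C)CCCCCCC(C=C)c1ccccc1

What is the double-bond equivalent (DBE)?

5

Molecular formula from the SMILES: C16H24O.
DoU = (2C + 2 + N − H − X)/2 = (2·16 + 2 + 0 − 24 − 0)/2 = 10/2 = 5.
(Structurally: 1 ring(s) + 4 π bond(s) = 5.)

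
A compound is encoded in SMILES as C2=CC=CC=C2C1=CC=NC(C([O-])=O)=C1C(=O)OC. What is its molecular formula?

C14H10NO4-

Heavy atoms from the SMILES: 14 C, 1 N, 4 O.
Implicit hydrogens by atom environment:
  7 × C (aromatic): 1 H each → 7
  4 × C (aromatic): no H
  3 × O: no H
  2 × C: no H
  1 × C: 3 H
  1 × N (aromatic): no H
  1 × O (charge -1): no H
  Total hydrogens = 10.
Net charge -1.
Molecular formula: C14H10NO4-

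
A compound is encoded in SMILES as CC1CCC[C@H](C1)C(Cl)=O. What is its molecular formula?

C8H13ClO

Heavy atoms from the SMILES: 8 C, 1 Cl, 1 O.
Implicit hydrogens by atom environment:
  4 × C: 2 H each → 8
  2 × C: 1 H each → 2
  1 × C: 3 H
  1 × C: no H
  1 × Cl: no H
  1 × O: no H
  Total hydrogens = 13.
Molecular formula: C8H13ClO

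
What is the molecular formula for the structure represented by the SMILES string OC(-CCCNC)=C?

Heavy atoms from the SMILES: 6 C, 1 N, 1 O.
Implicit hydrogens by atom environment:
  4 × C: 2 H each → 8
  1 × C: 3 H
  1 × C: no H
  1 × N: 1 H
  1 × O: 1 H
  Total hydrogens = 13.
Molecular formula: C6H13NO

C6H13NO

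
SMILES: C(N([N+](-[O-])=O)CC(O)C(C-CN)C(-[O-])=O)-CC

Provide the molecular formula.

C9H18N3O5-

Heavy atoms from the SMILES: 9 C, 3 N, 5 O.
Implicit hydrogens by atom environment:
  5 × C: 2 H each → 10
  2 × C: 1 H each → 2
  2 × O: no H
  2 × O (charge -1): no H
  1 × C: 3 H
  1 × C: no H
  1 × N: 2 H
  1 × N: no H
  1 × N (charge +1): no H
  1 × O: 1 H
  Total hydrogens = 18.
Net charge -1.
Molecular formula: C9H18N3O5-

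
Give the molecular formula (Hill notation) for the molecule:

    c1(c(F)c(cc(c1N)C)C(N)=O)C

Heavy atoms from the SMILES: 9 C, 1 F, 2 N, 1 O.
Implicit hydrogens by atom environment:
  5 × C (aromatic): no H
  2 × C: 3 H each → 6
  2 × N: 2 H each → 4
  1 × C (aromatic): 1 H
  1 × C: no H
  1 × F: no H
  1 × O: no H
  Total hydrogens = 11.
Molecular formula: C9H11FN2O

C9H11FN2O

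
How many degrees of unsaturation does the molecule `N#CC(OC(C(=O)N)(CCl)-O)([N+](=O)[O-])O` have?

Molecular formula from the SMILES: C5H6ClN3O6.
DoU = (2C + 2 + N − H − X)/2 = (2·5 + 2 + 3 − 6 − 1)/2 = 8/2 = 4.
(Structurally: 0 ring(s) + 4 π bond(s) = 4.)

4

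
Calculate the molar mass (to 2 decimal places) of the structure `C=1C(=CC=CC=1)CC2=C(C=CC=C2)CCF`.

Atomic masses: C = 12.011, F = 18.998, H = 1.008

Molecular formula: C15H15F.
M = 15×12.011 + 1×18.998 + 15×1.008 = 214.28 g/mol.

214.28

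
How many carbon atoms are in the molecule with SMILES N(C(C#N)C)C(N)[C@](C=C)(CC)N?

The symbol for carbon appears 9 times in the SMILES.

9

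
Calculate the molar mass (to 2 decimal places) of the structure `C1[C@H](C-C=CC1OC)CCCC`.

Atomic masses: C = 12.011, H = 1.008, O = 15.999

168.28

Molecular formula: C11H20O.
M = 11×12.011 + 20×1.008 + 1×15.999 = 168.28 g/mol.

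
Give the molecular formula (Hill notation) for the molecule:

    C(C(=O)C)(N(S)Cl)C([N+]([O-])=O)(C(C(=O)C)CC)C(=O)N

Heavy atoms from the SMILES: 10 C, 1 Cl, 3 N, 5 O, 1 S.
Implicit hydrogens by atom environment:
  4 × C: no H
  4 × O: no H
  3 × C: 3 H each → 9
  2 × C: 1 H each → 2
  1 × C: 2 H
  1 × Cl: no H
  1 × N: 2 H
  1 × N (charge +1): no H
  1 × N: no H
  1 × O (charge -1): no H
  1 × S: 1 H
  Total hydrogens = 16.
Molecular formula: C10H16ClN3O5S

C10H16ClN3O5S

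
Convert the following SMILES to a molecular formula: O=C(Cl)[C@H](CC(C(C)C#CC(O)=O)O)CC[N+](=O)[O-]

C11H14ClNO6

Heavy atoms from the SMILES: 11 C, 1 Cl, 1 N, 6 O.
Implicit hydrogens by atom environment:
  4 × C: no H
  3 × C: 2 H each → 6
  3 × C: 1 H each → 3
  3 × O: no H
  2 × O: 1 H each → 2
  1 × C: 3 H
  1 × Cl: no H
  1 × N (charge +1): no H
  1 × O (charge -1): no H
  Total hydrogens = 14.
Molecular formula: C11H14ClNO6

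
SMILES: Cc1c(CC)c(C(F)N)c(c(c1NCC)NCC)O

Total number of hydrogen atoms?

24

Hydrogens are implicit in SMILES; fill each atom to its normal valence:
  6 × C (aromatic): no H
  4 × C: 3 H each → 12
  3 × C: 2 H each → 6
  2 × N: 1 H each → 2
  1 × C: 1 H
  1 × F: no H
  1 × N: 2 H
  1 × O: 1 H
  Total hydrogens = 24.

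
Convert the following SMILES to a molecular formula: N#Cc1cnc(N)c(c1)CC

Heavy atoms from the SMILES: 8 C, 3 N.
Implicit hydrogens by atom environment:
  3 × C (aromatic): no H
  2 × C (aromatic): 1 H each → 2
  1 × C: 3 H
  1 × C: 2 H
  1 × C: no H
  1 × N: 2 H
  1 × N (aromatic): no H
  1 × N: no H
  Total hydrogens = 9.
Molecular formula: C8H9N3

C8H9N3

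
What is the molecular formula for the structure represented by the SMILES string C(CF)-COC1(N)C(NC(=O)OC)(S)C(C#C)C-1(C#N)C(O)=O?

C13H16FN3O5S

Heavy atoms from the SMILES: 13 C, 1 F, 3 N, 5 O, 1 S.
Implicit hydrogens by atom environment:
  7 × C: no H
  4 × O: no H
  3 × C: 2 H each → 6
  2 × C: 1 H each → 2
  1 × C: 3 H
  1 × F: no H
  1 × N: 2 H
  1 × N: 1 H
  1 × N: no H
  1 × O: 1 H
  1 × S: 1 H
  Total hydrogens = 16.
Molecular formula: C13H16FN3O5S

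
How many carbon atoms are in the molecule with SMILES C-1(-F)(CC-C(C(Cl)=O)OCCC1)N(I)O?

The symbol for carbon appears 8 times in the SMILES. (Cl is a single chlorine, not C + l.)

8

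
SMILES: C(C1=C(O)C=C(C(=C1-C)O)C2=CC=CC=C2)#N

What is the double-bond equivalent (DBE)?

10

Molecular formula from the SMILES: C14H11NO2.
DoU = (2C + 2 + N − H − X)/2 = (2·14 + 2 + 1 − 11 − 0)/2 = 20/2 = 10.
(Structurally: 2 ring(s) + 8 π bond(s) = 10.)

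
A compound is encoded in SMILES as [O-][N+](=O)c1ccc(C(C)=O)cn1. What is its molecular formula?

C7H6N2O3

Heavy atoms from the SMILES: 7 C, 2 N, 3 O.
Implicit hydrogens by atom environment:
  3 × C (aromatic): 1 H each → 3
  2 × C (aromatic): no H
  2 × O: no H
  1 × C: 3 H
  1 × C: no H
  1 × N (aromatic): no H
  1 × N (charge +1): no H
  1 × O (charge -1): no H
  Total hydrogens = 6.
Molecular formula: C7H6N2O3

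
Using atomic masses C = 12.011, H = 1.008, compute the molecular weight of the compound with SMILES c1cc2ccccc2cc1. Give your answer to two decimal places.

128.17

Molecular formula: C10H8.
M = 10×12.011 + 8×1.008 = 128.17 g/mol.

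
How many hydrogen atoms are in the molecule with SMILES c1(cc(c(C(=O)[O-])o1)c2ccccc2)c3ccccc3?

Hydrogens are implicit in SMILES; fill each atom to its normal valence:
  11 × C (aromatic): 1 H each → 11
  5 × C (aromatic): no H
  1 × C: no H
  1 × O (aromatic): no H
  1 × O: no H
  1 × O (charge -1): no H
  Total hydrogens = 11.

11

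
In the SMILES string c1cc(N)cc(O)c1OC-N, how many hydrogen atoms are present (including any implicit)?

10

Hydrogens are implicit in SMILES; fill each atom to its normal valence:
  3 × C (aromatic): 1 H each → 3
  3 × C (aromatic): no H
  2 × N: 2 H each → 4
  1 × C: 2 H
  1 × O: 1 H
  1 × O: no H
  Total hydrogens = 10.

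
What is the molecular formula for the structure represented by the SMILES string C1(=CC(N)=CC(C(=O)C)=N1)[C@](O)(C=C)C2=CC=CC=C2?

Heavy atoms from the SMILES: 16 C, 2 N, 2 O.
Implicit hydrogens by atom environment:
  7 × C (aromatic): 1 H each → 7
  4 × C (aromatic): no H
  2 × C: no H
  1 × C: 3 H
  1 × C: 2 H
  1 × C: 1 H
  1 × N: 2 H
  1 × N (aromatic): no H
  1 × O: 1 H
  1 × O: no H
  Total hydrogens = 16.
Molecular formula: C16H16N2O2

C16H16N2O2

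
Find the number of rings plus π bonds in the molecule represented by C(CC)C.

0

Molecular formula from the SMILES: C4H10.
DoU = (2C + 2 + N − H − X)/2 = (2·4 + 2 + 0 − 10 − 0)/2 = 0/2 = 0.
(Structurally: 0 ring(s) + 0 π bond(s) = 0.)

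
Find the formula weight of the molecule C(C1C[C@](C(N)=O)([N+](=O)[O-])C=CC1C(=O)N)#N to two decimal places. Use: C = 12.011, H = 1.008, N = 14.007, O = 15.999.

Molecular formula: C9H10N4O4.
M = 9×12.011 + 10×1.008 + 4×14.007 + 4×15.999 = 238.20 g/mol.

238.20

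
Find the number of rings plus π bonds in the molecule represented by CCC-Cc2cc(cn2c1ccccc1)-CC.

7

Molecular formula from the SMILES: C16H21N.
DoU = (2C + 2 + N − H − X)/2 = (2·16 + 2 + 1 − 21 − 0)/2 = 14/2 = 7.
(Structurally: 2 ring(s) + 5 π bond(s) = 7.)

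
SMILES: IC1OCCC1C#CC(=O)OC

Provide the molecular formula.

C8H9IO3

Heavy atoms from the SMILES: 8 C, 1 I, 3 O.
Implicit hydrogens by atom environment:
  3 × C: no H
  3 × O: no H
  2 × C: 2 H each → 4
  2 × C: 1 H each → 2
  1 × C: 3 H
  1 × I: no H
  Total hydrogens = 9.
Molecular formula: C8H9IO3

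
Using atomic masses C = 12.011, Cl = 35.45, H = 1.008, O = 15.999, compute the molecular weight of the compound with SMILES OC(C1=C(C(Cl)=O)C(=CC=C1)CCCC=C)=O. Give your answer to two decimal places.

252.69

Molecular formula: C13H13ClO3.
M = 13×12.011 + 1×35.45 + 13×1.008 + 3×15.999 = 252.69 g/mol.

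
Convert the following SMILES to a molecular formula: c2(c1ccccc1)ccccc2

C12H10

Heavy atoms from the SMILES: 12 C.
Implicit hydrogens by atom environment:
  10 × C (aromatic): 1 H each → 10
  2 × C (aromatic): no H
  Total hydrogens = 10.
Molecular formula: C12H10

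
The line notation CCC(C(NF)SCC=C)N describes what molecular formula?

C7H15FN2S

Heavy atoms from the SMILES: 7 C, 1 F, 2 N, 1 S.
Implicit hydrogens by atom environment:
  3 × C: 2 H each → 6
  3 × C: 1 H each → 3
  1 × C: 3 H
  1 × F: no H
  1 × N: 2 H
  1 × N: 1 H
  1 × S: no H
  Total hydrogens = 15.
Molecular formula: C7H15FN2S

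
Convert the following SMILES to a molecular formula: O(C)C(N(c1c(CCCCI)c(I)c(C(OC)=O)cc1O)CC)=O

C16H21I2NO5

Heavy atoms from the SMILES: 16 C, 2 I, 1 N, 5 O.
Implicit hydrogens by atom environment:
  5 × C: 2 H each → 10
  5 × C (aromatic): no H
  4 × O: no H
  3 × C: 3 H each → 9
  2 × C: no H
  2 × I: no H
  1 × C (aromatic): 1 H
  1 × N: no H
  1 × O: 1 H
  Total hydrogens = 21.
Molecular formula: C16H21I2NO5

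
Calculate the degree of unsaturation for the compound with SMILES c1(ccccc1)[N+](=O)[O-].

5

Molecular formula from the SMILES: C6H5NO2.
DoU = (2C + 2 + N − H − X)/2 = (2·6 + 2 + 1 − 5 − 0)/2 = 10/2 = 5.
(Structurally: 1 ring(s) + 4 π bond(s) = 5.)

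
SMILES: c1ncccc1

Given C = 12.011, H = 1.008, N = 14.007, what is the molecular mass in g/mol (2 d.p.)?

79.10

Molecular formula: C5H5N.
M = 5×12.011 + 5×1.008 + 1×14.007 = 79.10 g/mol.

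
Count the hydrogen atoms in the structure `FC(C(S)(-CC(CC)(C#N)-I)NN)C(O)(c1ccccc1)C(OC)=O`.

21

Hydrogens are implicit in SMILES; fill each atom to its normal valence:
  5 × C (aromatic): 1 H each → 5
  5 × C: no H
  2 × C: 3 H each → 6
  2 × C: 2 H each → 4
  2 × O: no H
  1 × C: 1 H
  1 × C (aromatic): no H
  1 × F: no H
  1 × I: no H
  1 × N: 2 H
  1 × N: 1 H
  1 × N: no H
  1 × O: 1 H
  1 × S: 1 H
  Total hydrogens = 21.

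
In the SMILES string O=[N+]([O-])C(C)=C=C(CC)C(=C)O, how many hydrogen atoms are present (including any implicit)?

Hydrogens are implicit in SMILES; fill each atom to its normal valence:
  4 × C: no H
  2 × C: 3 H each → 6
  2 × C: 2 H each → 4
  1 × N (charge +1): no H
  1 × O: 1 H
  1 × O: no H
  1 × O (charge -1): no H
  Total hydrogens = 11.

11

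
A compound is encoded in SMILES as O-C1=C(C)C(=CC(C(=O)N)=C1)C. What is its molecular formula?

C9H11NO2

Heavy atoms from the SMILES: 9 C, 1 N, 2 O.
Implicit hydrogens by atom environment:
  4 × C (aromatic): no H
  2 × C: 3 H each → 6
  2 × C (aromatic): 1 H each → 2
  1 × C: no H
  1 × N: 2 H
  1 × O: 1 H
  1 × O: no H
  Total hydrogens = 11.
Molecular formula: C9H11NO2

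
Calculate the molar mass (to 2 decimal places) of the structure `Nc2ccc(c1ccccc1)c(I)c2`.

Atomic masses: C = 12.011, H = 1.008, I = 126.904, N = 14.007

Molecular formula: C12H10IN.
M = 12×12.011 + 10×1.008 + 1×126.904 + 1×14.007 = 295.12 g/mol.

295.12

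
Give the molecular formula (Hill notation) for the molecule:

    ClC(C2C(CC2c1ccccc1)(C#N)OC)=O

Heavy atoms from the SMILES: 13 C, 1 Cl, 1 N, 2 O.
Implicit hydrogens by atom environment:
  5 × C (aromatic): 1 H each → 5
  3 × C: no H
  2 × C: 1 H each → 2
  2 × O: no H
  1 × C: 3 H
  1 × C: 2 H
  1 × C (aromatic): no H
  1 × Cl: no H
  1 × N: no H
  Total hydrogens = 12.
Molecular formula: C13H12ClNO2

C13H12ClNO2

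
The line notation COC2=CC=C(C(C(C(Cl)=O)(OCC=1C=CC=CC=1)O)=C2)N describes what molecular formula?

Heavy atoms from the SMILES: 16 C, 1 Cl, 1 N, 4 O.
Implicit hydrogens by atom environment:
  8 × C (aromatic): 1 H each → 8
  4 × C (aromatic): no H
  3 × O: no H
  2 × C: no H
  1 × C: 3 H
  1 × C: 2 H
  1 × Cl: no H
  1 × N: 2 H
  1 × O: 1 H
  Total hydrogens = 16.
Molecular formula: C16H16ClNO4

C16H16ClNO4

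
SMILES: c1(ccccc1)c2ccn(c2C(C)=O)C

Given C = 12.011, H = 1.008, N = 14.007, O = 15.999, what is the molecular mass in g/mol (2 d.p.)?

Molecular formula: C13H13NO.
M = 13×12.011 + 13×1.008 + 1×14.007 + 1×15.999 = 199.25 g/mol.

199.25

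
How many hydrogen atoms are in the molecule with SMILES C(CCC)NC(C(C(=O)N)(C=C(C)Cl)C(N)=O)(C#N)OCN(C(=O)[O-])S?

21

Hydrogens are implicit in SMILES; fill each atom to its normal valence:
  7 × C: no H
  4 × C: 2 H each → 8
  4 × O: no H
  2 × C: 3 H each → 6
  2 × N: 2 H each → 4
  2 × N: no H
  1 × C: 1 H
  1 × Cl: no H
  1 × N: 1 H
  1 × O (charge -1): no H
  1 × S: 1 H
  Total hydrogens = 21.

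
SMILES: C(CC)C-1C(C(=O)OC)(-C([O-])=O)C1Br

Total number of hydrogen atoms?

12

Hydrogens are implicit in SMILES; fill each atom to its normal valence:
  3 × C: no H
  3 × O: no H
  2 × C: 3 H each → 6
  2 × C: 2 H each → 4
  2 × C: 1 H each → 2
  1 × Br: no H
  1 × O (charge -1): no H
  Total hydrogens = 12.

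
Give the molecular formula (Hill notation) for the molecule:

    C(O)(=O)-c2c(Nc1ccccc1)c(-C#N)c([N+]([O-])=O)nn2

Heavy atoms from the SMILES: 12 C, 5 N, 4 O.
Implicit hydrogens by atom environment:
  5 × C (aromatic): 1 H each → 5
  5 × C (aromatic): no H
  2 × C: no H
  2 × N (aromatic): no H
  2 × O: no H
  1 × N: 1 H
  1 × N: no H
  1 × N (charge +1): no H
  1 × O: 1 H
  1 × O (charge -1): no H
  Total hydrogens = 7.
Molecular formula: C12H7N5O4

C12H7N5O4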